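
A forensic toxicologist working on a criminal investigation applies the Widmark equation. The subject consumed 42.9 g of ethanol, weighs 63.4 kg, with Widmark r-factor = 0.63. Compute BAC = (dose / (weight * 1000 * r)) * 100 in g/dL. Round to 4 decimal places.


Applying the Widmark formula:
BAC = (dose_g / (body_wt * 1000 * r)) * 100
Denominator = 63.4 * 1000 * 0.63 = 39942
BAC = (42.9 / 39942) * 100
BAC = 0.1074 g/dL

0.1074


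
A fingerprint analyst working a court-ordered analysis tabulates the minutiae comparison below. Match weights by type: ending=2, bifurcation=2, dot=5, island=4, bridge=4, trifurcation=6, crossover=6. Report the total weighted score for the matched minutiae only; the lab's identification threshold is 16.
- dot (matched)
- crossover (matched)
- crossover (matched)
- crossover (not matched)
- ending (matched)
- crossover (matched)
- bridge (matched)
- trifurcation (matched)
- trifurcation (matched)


Weighted minutiae match score:
  dot: matched, +5 (running total 5)
  crossover: matched, +6 (running total 11)
  crossover: matched, +6 (running total 17)
  crossover: not matched, +0
  ending: matched, +2 (running total 19)
  crossover: matched, +6 (running total 25)
  bridge: matched, +4 (running total 29)
  trifurcation: matched, +6 (running total 35)
  trifurcation: matched, +6 (running total 41)
Total score = 41
Threshold = 16; verdict = identification

41


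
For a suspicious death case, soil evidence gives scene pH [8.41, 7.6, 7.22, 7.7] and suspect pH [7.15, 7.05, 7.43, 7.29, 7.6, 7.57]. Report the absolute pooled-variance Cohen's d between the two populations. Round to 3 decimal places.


Pooled-variance Cohen's d for soil pH comparison:
Scene mean = 30.93 / 4 = 7.7325
Suspect mean = 44.09 / 6 = 7.348333
Scene sample variance s_s^2 = 0.246758
Suspect sample variance s_c^2 = 0.050177
Pooled variance = ((n_s-1)*s_s^2 + (n_c-1)*s_c^2) / (n_s + n_c - 2) = 0.123895
Pooled SD = sqrt(0.123895) = 0.351987
Mean difference = 0.384167
|d| = |0.384167| / 0.351987 = 1.091

1.091


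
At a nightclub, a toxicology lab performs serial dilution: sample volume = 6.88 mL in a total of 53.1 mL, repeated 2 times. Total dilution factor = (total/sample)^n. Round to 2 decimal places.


Dilution factor calculation:
Single dilution = V_total / V_sample = 53.1 / 6.88 ≈ 7.718023
Number of dilutions = 2
Total DF = (53.1 / 6.88)^2 (full precision, rounded at the end) = 59.57

59.57


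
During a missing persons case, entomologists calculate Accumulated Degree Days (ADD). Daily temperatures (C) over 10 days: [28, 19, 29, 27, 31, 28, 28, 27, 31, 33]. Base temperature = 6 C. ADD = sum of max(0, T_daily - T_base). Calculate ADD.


Computing ADD day by day:
Day 1: max(0, 28 - 6) = 22
Day 2: max(0, 19 - 6) = 13
Day 3: max(0, 29 - 6) = 23
Day 4: max(0, 27 - 6) = 21
Day 5: max(0, 31 - 6) = 25
Day 6: max(0, 28 - 6) = 22
Day 7: max(0, 28 - 6) = 22
Day 8: max(0, 27 - 6) = 21
Day 9: max(0, 31 - 6) = 25
Day 10: max(0, 33 - 6) = 27
Total ADD = 221

221


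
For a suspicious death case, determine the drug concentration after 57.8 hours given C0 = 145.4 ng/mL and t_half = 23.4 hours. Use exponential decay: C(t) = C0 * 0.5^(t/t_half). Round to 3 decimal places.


Drug concentration decay:
Number of half-lives = t / t_half = 57.8 / 23.4 = 2.470085
Decay factor = 0.5^2.470085 = 0.18048052
C(t) = 145.4 * 0.18048052 = 26.242 ng/mL

26.242


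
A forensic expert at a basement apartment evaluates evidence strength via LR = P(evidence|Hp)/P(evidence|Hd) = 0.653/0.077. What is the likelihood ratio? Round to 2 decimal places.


Likelihood ratio calculation:
LR = P(E|Hp) / P(E|Hd)
LR = 0.653 / 0.077
LR = 8.48

8.48


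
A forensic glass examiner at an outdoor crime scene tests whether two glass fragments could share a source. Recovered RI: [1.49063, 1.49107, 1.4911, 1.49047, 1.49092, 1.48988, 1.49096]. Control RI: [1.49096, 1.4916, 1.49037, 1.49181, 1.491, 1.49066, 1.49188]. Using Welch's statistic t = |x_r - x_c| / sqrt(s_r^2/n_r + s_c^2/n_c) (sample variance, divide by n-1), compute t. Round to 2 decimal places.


Welch's t-criterion for glass RI comparison:
Recovered mean = sum / n_r = 10.43503 / 7 = 1.4907186
Control mean = sum / n_c = 10.43828 / 7 = 1.4911829
Recovered sample variance s_r^2 = 1.90114e-07
Control sample variance s_c^2 = 3.4509e-07
Welch SE (unpooled) = sqrt(s_r^2/n_r + s_c^2/n_c) = sqrt(2.71592e-08 + 4.92986e-08) = sqrt(7.64578e-08) = 0.00027651
|mean_r - mean_c| = 0.000464286
t = 0.000464286 / 0.00027651 = 1.68

1.68


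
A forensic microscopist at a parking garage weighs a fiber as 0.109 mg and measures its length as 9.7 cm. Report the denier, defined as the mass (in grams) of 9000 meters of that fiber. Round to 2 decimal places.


Denier calculation:
Mass in grams = 0.109 mg / 1000 = 0.000109 g
Length in meters = 9.7 cm / 100 = 0.097 m
Linear density = mass / length = 0.000109 / 0.097 = 0.00112371 g/m
Denier = (g/m) * 9000 = 0.00112371 * 9000 = 10.11

10.11


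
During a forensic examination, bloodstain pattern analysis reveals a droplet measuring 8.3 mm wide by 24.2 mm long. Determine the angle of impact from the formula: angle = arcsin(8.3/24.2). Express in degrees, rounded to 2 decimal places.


Blood spatter impact angle calculation:
width / length = 8.3 / 24.2 = 0.342975
angle = arcsin(0.342975)
angle = 20.06 degrees

20.06


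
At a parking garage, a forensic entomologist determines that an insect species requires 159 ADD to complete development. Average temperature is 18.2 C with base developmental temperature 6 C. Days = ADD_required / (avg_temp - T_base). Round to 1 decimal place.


Insect development time:
Effective temperature = avg_temp - T_base = 18.2 - 6 = 12.2 C
Days = ADD / effective_temp = 159 / 12.2 = 13.0 days

13.0


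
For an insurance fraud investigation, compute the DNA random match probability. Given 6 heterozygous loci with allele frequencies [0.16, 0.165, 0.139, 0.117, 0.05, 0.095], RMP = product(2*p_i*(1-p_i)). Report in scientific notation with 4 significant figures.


Computing RMP for 6 loci:
Locus 1: 2 * 0.16 * 0.84 = 0.2688
Locus 2: 2 * 0.165 * 0.835 = 0.27555
Locus 3: 2 * 0.139 * 0.861 = 0.239358
Locus 4: 2 * 0.117 * 0.883 = 0.206622
Locus 5: 2 * 0.05 * 0.95 = 0.095
Locus 6: 2 * 0.095 * 0.905 = 0.17195
RMP = 5.984e-05

5.984e-05


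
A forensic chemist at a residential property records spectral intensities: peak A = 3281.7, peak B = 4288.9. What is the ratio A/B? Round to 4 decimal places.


Spectral peak ratio:
Peak A = 3281.7 counts
Peak B = 4288.9 counts
Ratio = 3281.7 / 4288.9 = 0.7652

0.7652


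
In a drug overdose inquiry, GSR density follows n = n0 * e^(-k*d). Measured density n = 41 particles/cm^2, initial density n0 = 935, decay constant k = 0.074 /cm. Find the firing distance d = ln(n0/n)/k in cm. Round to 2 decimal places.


GSR distance calculation:
n0/n = 935 / 41 = 22.804878
ln(n0/n) = 3.126974
d = 3.126974 / 0.074 = 42.26 cm

42.26


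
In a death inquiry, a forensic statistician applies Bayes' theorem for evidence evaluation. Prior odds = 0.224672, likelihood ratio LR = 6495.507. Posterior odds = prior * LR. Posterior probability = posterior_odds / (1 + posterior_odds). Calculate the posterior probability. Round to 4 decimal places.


Bayesian evidence evaluation:
Posterior odds = prior_odds * LR = 0.224672 * 6495.507 = 1459.359
Posterior probability = posterior_odds / (1 + posterior_odds)
= 1459.359 / (1 + 1459.359)
= 1459.359 / 1460.359
= 0.9993

0.9993


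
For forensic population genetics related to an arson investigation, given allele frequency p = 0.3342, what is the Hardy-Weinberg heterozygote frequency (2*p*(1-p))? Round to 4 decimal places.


Hardy-Weinberg heterozygote frequency:
q = 1 - p = 1 - 0.3342 = 0.6658
2pq = 2 * 0.3342 * 0.6658 = 0.4450

0.4450


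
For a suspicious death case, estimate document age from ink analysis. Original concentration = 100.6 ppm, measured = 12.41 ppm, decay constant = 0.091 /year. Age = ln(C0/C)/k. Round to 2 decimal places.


Document age estimation:
C0/C = 100.6 / 12.41 = 8.106366
ln(C0/C) = 2.09265
t = 2.09265 / 0.091 = 23.00 years

23.00


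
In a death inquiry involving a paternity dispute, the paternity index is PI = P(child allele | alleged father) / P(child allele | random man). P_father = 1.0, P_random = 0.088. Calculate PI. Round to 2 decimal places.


Paternity Index calculation:
PI = P(allele|father) / P(allele|random)
PI = 1.0 / 0.088
PI = 11.36

11.36


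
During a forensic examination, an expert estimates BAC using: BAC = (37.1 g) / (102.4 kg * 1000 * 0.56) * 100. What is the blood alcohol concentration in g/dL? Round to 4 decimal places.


Applying the Widmark formula:
BAC = (dose_g / (body_wt * 1000 * r)) * 100
Denominator = 102.4 * 1000 * 0.56 = 57344
BAC = (37.1 / 57344) * 100
BAC = 0.0647 g/dL

0.0647


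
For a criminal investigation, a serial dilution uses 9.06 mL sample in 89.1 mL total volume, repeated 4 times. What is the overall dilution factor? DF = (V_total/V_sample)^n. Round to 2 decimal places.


Dilution factor calculation:
Single dilution = V_total / V_sample = 89.1 / 9.06 ≈ 9.834437
Number of dilutions = 4
Total DF = (89.1 / 9.06)^4 (full precision, rounded at the end) = 9354.01

9354.01


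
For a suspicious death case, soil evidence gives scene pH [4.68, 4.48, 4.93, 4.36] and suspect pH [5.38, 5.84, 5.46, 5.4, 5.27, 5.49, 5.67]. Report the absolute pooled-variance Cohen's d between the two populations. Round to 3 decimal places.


Pooled-variance Cohen's d for soil pH comparison:
Scene mean = 18.45 / 4 = 4.6125
Suspect mean = 38.51 / 7 = 5.501429
Scene sample variance s_s^2 = 0.062225
Suspect sample variance s_c^2 = 0.037248
Pooled variance = ((n_s-1)*s_s^2 + (n_c-1)*s_c^2) / (n_s + n_c - 2) = 0.045573
Pooled SD = sqrt(0.045573) = 0.213478
Mean difference = -0.888929
|d| = |-0.888929| / 0.213478 = 4.164

4.164


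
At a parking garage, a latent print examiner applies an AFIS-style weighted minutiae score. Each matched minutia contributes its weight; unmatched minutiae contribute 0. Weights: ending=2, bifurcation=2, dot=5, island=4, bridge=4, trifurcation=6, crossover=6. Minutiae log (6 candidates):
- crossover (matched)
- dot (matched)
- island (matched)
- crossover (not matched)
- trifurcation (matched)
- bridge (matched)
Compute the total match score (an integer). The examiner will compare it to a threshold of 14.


Weighted minutiae match score:
  crossover: matched, +6 (running total 6)
  dot: matched, +5 (running total 11)
  island: matched, +4 (running total 15)
  crossover: not matched, +0
  trifurcation: matched, +6 (running total 21)
  bridge: matched, +4 (running total 25)
Total score = 25
Threshold = 14; verdict = identification

25


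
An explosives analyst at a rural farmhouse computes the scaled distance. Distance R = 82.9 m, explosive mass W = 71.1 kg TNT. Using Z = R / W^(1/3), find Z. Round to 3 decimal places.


Scaled distance calculation:
W^(1/3) = 71.1^(1/3) = 4.142761
Z = R / W^(1/3) = 82.9 / 4.142761
Z = 20.011 m/kg^(1/3)

20.011


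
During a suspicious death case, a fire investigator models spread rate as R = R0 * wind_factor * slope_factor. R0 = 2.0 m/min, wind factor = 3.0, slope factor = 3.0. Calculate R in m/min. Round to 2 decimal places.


Fire spread rate calculation:
R = R0 * wind_factor * slope_factor
= 2.0 * 3.0 * 3.0
= 6 * 3.0
= 18.00 m/min

18.00


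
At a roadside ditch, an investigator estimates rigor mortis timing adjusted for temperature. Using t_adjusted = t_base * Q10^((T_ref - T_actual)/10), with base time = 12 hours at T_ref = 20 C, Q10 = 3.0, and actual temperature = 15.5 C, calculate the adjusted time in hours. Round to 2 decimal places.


Rigor mortis time adjustment:
Exponent = (T_ref - T_actual) / 10 = (20 - 15.5) / 10 = 0.45
Q10 factor = 3.0^0.45 = 1.63947
t_adjusted = 12 * 1.63947 = 19.67 hours

19.67


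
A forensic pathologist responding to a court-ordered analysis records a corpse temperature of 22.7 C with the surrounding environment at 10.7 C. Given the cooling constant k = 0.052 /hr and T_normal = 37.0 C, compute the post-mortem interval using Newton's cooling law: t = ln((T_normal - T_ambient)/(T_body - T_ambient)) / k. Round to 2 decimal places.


Using Newton's law of cooling:
t = ln((T_normal - T_ambient) / (T_body - T_ambient)) / k
T_normal - T_ambient = 26.3
T_body - T_ambient = 12.0
Ratio = 2.191667
ln(ratio) = 0.784662
t = 0.784662 / 0.052 = 15.09 hours

15.09


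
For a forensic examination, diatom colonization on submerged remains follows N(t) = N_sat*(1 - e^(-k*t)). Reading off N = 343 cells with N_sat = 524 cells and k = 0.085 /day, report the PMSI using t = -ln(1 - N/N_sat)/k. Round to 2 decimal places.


PMSI from diatom colonization curve:
N / N_sat = 343 / 524 = 0.65458
1 - N/N_sat = 0.34542
ln(1 - N/N_sat) = -1.062994
t = -ln(1 - N/N_sat) / k = -(-1.062994) / 0.085 = 12.51 days

12.51


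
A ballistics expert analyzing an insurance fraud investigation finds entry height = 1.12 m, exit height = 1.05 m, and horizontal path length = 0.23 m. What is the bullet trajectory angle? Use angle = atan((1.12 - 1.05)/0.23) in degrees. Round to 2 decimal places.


Bullet trajectory angle:
Height difference = 1.12 - 1.05 = 0.07 m
angle = atan(0.07 / 0.23)
angle = atan(0.304348)
angle = 16.93 degrees

16.93


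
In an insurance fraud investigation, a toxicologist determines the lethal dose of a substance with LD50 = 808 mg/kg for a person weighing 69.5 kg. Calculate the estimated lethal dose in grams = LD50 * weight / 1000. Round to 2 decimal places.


Lethal dose calculation:
Lethal dose = LD50 * body_weight / 1000
= 808 * 69.5 / 1000
= 56156 / 1000
= 56.16 g

56.16


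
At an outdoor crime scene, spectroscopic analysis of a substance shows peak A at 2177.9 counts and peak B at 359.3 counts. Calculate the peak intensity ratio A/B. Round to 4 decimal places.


Spectral peak ratio:
Peak A = 2177.9 counts
Peak B = 359.3 counts
Ratio = 2177.9 / 359.3 = 6.0615

6.0615


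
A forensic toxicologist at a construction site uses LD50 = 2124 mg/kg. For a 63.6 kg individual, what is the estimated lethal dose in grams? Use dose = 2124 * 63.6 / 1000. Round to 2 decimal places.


Lethal dose calculation:
Lethal dose = LD50 * body_weight / 1000
= 2124 * 63.6 / 1000
= 135086.4 / 1000
= 135.09 g

135.09


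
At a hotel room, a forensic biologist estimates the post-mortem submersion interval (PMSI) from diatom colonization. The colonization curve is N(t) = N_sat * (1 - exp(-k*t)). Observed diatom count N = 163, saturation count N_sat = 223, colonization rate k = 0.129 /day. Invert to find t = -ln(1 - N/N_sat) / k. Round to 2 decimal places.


PMSI from diatom colonization curve:
N / N_sat = 163 / 223 = 0.730942
1 - N/N_sat = 0.269058
ln(1 - N/N_sat) = -1.312828
t = -ln(1 - N/N_sat) / k = -(-1.312828) / 0.129 = 10.18 days

10.18


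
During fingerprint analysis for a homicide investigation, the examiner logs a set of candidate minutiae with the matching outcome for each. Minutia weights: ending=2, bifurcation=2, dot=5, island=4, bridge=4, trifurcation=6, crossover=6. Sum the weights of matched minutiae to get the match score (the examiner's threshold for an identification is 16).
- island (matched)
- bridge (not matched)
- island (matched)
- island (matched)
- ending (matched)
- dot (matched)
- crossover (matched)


Weighted minutiae match score:
  island: matched, +4 (running total 4)
  bridge: not matched, +0
  island: matched, +4 (running total 8)
  island: matched, +4 (running total 12)
  ending: matched, +2 (running total 14)
  dot: matched, +5 (running total 19)
  crossover: matched, +6 (running total 25)
Total score = 25
Threshold = 16; verdict = identification

25


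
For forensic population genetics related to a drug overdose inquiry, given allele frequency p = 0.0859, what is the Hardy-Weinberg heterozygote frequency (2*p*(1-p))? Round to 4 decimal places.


Hardy-Weinberg heterozygote frequency:
q = 1 - p = 1 - 0.0859 = 0.9141
2pq = 2 * 0.0859 * 0.9141 = 0.1570

0.1570


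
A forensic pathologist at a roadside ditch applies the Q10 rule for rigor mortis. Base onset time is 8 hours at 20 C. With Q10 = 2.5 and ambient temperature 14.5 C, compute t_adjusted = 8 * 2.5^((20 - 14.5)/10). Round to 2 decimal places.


Rigor mortis time adjustment:
Exponent = (T_ref - T_actual) / 10 = (20 - 14.5) / 10 = 0.55
Q10 factor = 2.5^0.55 = 1.65526
t_adjusted = 8 * 1.65526 = 13.24 hours

13.24


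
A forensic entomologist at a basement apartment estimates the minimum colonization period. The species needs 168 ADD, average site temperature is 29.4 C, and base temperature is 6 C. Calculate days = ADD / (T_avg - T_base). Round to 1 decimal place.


Insect development time:
Effective temperature = avg_temp - T_base = 29.4 - 6 = 23.4 C
Days = ADD / effective_temp = 168 / 23.4 = 7.2 days

7.2


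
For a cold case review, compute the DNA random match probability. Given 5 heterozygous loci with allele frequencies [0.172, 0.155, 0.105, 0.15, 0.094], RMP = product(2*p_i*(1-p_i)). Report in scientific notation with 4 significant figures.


Computing RMP for 5 loci:
Locus 1: 2 * 0.172 * 0.828 = 0.284832
Locus 2: 2 * 0.155 * 0.845 = 0.26195
Locus 3: 2 * 0.105 * 0.895 = 0.18795
Locus 4: 2 * 0.15 * 0.85 = 0.255
Locus 5: 2 * 0.094 * 0.906 = 0.170328
RMP = 6.091e-04

6.091e-04


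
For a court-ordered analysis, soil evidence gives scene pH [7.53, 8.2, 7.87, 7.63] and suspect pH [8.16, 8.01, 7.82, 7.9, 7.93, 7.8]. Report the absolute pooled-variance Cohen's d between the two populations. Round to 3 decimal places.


Pooled-variance Cohen's d for soil pH comparison:
Scene mean = 31.23 / 4 = 7.8075
Suspect mean = 47.62 / 6 = 7.936667
Scene sample variance s_s^2 = 0.088825
Suspect sample variance s_c^2 = 0.017787
Pooled variance = ((n_s-1)*s_s^2 + (n_c-1)*s_c^2) / (n_s + n_c - 2) = 0.044426
Pooled SD = sqrt(0.044426) = 0.210775
Mean difference = -0.129167
|d| = |-0.129167| / 0.210775 = 0.613

0.613


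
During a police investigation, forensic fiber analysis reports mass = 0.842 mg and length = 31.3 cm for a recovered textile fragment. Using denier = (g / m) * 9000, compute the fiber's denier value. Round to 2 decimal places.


Denier calculation:
Mass in grams = 0.842 mg / 1000 = 0.000842 g
Length in meters = 31.3 cm / 100 = 0.313 m
Linear density = mass / length = 0.000842 / 0.313 = 0.0026901 g/m
Denier = (g/m) * 9000 = 0.0026901 * 9000 = 24.21

24.21


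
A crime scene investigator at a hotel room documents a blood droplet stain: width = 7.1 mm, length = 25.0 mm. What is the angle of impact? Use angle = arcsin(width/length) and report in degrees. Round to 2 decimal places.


Blood spatter impact angle calculation:
width / length = 7.1 / 25.0 = 0.284
angle = arcsin(0.284)
angle = 16.50 degrees

16.50


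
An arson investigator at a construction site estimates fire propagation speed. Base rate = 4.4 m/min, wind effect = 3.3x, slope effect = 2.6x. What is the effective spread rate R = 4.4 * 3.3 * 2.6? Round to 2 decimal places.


Fire spread rate calculation:
R = R0 * wind_factor * slope_factor
= 4.4 * 3.3 * 2.6
= 14.52 * 2.6
= 37.75 m/min

37.75


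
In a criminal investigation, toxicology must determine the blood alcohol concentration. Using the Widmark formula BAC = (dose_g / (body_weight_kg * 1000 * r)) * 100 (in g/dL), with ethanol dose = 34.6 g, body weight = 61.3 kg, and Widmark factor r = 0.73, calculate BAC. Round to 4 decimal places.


Applying the Widmark formula:
BAC = (dose_g / (body_wt * 1000 * r)) * 100
Denominator = 61.3 * 1000 * 0.73 = 44749
BAC = (34.6 / 44749) * 100
BAC = 0.0773 g/dL

0.0773


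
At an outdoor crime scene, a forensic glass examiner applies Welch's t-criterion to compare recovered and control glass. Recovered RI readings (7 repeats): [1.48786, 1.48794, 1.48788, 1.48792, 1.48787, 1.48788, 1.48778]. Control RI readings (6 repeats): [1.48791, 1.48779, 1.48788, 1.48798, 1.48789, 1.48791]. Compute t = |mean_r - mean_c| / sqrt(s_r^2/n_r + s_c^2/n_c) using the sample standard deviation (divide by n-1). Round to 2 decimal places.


Welch's t-criterion for glass RI comparison:
Recovered mean = sum / n_r = 10.41513 / 7 = 1.4878757
Control mean = sum / n_c = 8.92736 / 6 = 1.4878933
Recovered sample variance s_r^2 = 2.59524e-09
Control sample variance s_c^2 = 3.78667e-09
Welch SE (unpooled) = sqrt(s_r^2/n_r + s_c^2/n_c) = sqrt(3.70748e-10 + 6.31111e-10) = sqrt(1.00186e-09) = 3.16522e-05
|mean_r - mean_c| = 1.7619e-05
t = 1.7619e-05 / 3.16522e-05 = 0.56

0.56


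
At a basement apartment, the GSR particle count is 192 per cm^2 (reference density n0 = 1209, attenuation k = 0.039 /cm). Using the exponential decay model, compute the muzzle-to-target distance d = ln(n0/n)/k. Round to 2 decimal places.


GSR distance calculation:
n0/n = 1209 / 192 = 6.296875
ln(n0/n) = 1.840053
d = 1.840053 / 0.039 = 47.18 cm

47.18


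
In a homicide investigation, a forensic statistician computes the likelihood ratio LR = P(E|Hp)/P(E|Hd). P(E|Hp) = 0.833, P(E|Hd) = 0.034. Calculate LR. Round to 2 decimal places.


Likelihood ratio calculation:
LR = P(E|Hp) / P(E|Hd)
LR = 0.833 / 0.034
LR = 24.50

24.50


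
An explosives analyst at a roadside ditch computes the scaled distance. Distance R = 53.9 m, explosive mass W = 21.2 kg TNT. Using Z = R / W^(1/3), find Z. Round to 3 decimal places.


Scaled distance calculation:
W^(1/3) = 21.2^(1/3) = 2.767655
Z = R / W^(1/3) = 53.9 / 2.767655
Z = 19.475 m/kg^(1/3)

19.475


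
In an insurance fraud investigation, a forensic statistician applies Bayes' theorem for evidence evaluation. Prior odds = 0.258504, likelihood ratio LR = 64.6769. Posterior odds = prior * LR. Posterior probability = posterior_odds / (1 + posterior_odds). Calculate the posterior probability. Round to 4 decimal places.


Bayesian evidence evaluation:
Posterior odds = prior_odds * LR = 0.258504 * 64.6769 = 16.71924
Posterior probability = posterior_odds / (1 + posterior_odds)
= 16.71924 / (1 + 16.71924)
= 16.71924 / 17.71924
= 0.9436

0.9436


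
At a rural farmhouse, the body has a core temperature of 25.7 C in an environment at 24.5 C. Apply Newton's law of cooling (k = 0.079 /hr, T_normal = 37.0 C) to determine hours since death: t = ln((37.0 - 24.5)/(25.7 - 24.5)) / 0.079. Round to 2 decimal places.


Using Newton's law of cooling:
t = ln((T_normal - T_ambient) / (T_body - T_ambient)) / k
T_normal - T_ambient = 12.5
T_body - T_ambient = 1.2
Ratio = 10.416667
ln(ratio) = 2.343407
t = 2.343407 / 0.079 = 29.66 hours

29.66


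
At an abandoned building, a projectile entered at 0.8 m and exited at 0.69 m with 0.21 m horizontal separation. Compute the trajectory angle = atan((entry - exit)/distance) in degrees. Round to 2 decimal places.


Bullet trajectory angle:
Height difference = 0.8 - 0.69 = 0.11 m
angle = atan(0.11 / 0.21)
angle = atan(0.52381)
angle = 27.65 degrees

27.65


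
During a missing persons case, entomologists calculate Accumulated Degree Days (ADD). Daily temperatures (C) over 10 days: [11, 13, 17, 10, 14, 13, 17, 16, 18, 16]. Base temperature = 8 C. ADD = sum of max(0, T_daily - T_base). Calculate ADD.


Computing ADD day by day:
Day 1: max(0, 11 - 8) = 3
Day 2: max(0, 13 - 8) = 5
Day 3: max(0, 17 - 8) = 9
Day 4: max(0, 10 - 8) = 2
Day 5: max(0, 14 - 8) = 6
Day 6: max(0, 13 - 8) = 5
Day 7: max(0, 17 - 8) = 9
Day 8: max(0, 16 - 8) = 8
Day 9: max(0, 18 - 8) = 10
Day 10: max(0, 16 - 8) = 8
Total ADD = 65

65


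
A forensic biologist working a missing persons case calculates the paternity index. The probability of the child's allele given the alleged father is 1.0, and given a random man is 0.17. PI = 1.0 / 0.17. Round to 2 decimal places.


Paternity Index calculation:
PI = P(allele|father) / P(allele|random)
PI = 1.0 / 0.17
PI = 5.88

5.88


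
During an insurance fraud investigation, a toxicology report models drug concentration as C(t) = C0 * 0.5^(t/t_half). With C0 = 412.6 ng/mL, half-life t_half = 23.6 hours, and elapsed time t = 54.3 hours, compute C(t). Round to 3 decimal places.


Drug concentration decay:
Number of half-lives = t / t_half = 54.3 / 23.6 = 2.300847
Decay factor = 0.5^2.300847 = 0.20294392
C(t) = 412.6 * 0.20294392 = 83.735 ng/mL

83.735


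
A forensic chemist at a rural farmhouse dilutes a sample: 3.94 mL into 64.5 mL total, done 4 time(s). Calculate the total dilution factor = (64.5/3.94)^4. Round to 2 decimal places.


Dilution factor calculation:
Single dilution = V_total / V_sample = 64.5 / 3.94 ≈ 16.370558
Number of dilutions = 4
Total DF = (64.5 / 3.94)^4 (full precision, rounded at the end) = 71821.42

71821.42


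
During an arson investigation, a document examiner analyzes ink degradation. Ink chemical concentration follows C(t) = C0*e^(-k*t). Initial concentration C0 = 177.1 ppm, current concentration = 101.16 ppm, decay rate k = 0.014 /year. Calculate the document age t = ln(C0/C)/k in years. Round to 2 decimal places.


Document age estimation:
C0/C = 177.1 / 101.16 = 1.750692
ln(C0/C) = 0.560011
t = 0.560011 / 0.014 = 40.00 years

40.00


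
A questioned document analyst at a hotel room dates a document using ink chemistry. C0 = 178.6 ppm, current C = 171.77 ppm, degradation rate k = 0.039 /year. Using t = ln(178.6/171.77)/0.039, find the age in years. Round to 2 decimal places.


Document age estimation:
C0/C = 178.6 / 171.77 = 1.039762
ln(C0/C) = 0.038992
t = 0.038992 / 0.039 = 1.00 years

1.00


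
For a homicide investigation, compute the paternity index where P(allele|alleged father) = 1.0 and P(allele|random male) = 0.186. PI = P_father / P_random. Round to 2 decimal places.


Paternity Index calculation:
PI = P(allele|father) / P(allele|random)
PI = 1.0 / 0.186
PI = 5.38

5.38


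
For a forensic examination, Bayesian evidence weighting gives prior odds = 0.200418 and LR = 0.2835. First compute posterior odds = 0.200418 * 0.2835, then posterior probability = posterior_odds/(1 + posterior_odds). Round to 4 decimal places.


Bayesian evidence evaluation:
Posterior odds = prior_odds * LR = 0.200418 * 0.2835 = 0.0568185
Posterior probability = posterior_odds / (1 + posterior_odds)
= 0.0568185 / (1 + 0.0568185)
= 0.0568185 / 1.0568185
= 0.0538

0.0538


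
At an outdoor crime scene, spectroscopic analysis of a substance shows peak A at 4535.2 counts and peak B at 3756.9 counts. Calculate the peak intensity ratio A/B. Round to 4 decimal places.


Spectral peak ratio:
Peak A = 4535.2 counts
Peak B = 3756.9 counts
Ratio = 4535.2 / 3756.9 = 1.2072

1.2072


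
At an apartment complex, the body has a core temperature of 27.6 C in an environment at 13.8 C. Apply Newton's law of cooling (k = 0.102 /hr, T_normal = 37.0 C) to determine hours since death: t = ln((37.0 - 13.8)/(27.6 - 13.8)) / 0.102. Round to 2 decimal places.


Using Newton's law of cooling:
t = ln((T_normal - T_ambient) / (T_body - T_ambient)) / k
T_normal - T_ambient = 23.2
T_body - T_ambient = 13.8
Ratio = 1.681159
ln(ratio) = 0.519483
t = 0.519483 / 0.102 = 5.09 hours

5.09


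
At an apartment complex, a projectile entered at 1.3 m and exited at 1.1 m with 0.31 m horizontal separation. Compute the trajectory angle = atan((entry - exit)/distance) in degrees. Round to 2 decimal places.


Bullet trajectory angle:
Height difference = 1.3 - 1.1 = 0.2 m
angle = atan(0.2 / 0.31)
angle = atan(0.645161)
angle = 32.83 degrees

32.83


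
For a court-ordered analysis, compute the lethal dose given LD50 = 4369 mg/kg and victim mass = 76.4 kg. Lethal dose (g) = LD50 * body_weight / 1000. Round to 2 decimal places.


Lethal dose calculation:
Lethal dose = LD50 * body_weight / 1000
= 4369 * 76.4 / 1000
= 333791.6 / 1000
= 333.79 g

333.79


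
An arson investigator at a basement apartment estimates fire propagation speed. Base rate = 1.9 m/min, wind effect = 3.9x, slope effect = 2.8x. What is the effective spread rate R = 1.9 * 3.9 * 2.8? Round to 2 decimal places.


Fire spread rate calculation:
R = R0 * wind_factor * slope_factor
= 1.9 * 3.9 * 2.8
= 7.41 * 2.8
= 20.75 m/min

20.75


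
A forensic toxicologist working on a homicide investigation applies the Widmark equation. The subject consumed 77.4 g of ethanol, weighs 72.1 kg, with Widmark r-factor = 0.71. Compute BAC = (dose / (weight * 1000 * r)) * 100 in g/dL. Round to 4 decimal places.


Applying the Widmark formula:
BAC = (dose_g / (body_wt * 1000 * r)) * 100
Denominator = 72.1 * 1000 * 0.71 = 51191
BAC = (77.4 / 51191) * 100
BAC = 0.1512 g/dL

0.1512


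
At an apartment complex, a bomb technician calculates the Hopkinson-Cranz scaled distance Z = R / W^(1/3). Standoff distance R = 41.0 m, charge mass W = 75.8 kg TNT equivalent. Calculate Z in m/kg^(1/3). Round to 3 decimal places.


Scaled distance calculation:
W^(1/3) = 75.8^(1/3) = 4.232105
Z = R / W^(1/3) = 41.0 / 4.232105
Z = 9.688 m/kg^(1/3)

9.688


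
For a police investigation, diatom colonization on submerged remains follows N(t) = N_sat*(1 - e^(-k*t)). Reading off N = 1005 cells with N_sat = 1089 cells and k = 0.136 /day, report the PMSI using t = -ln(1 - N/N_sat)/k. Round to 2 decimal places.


PMSI from diatom colonization curve:
N / N_sat = 1005 / 1089 = 0.922865
1 - N/N_sat = 0.077135
ln(1 - N/N_sat) = -2.562198
t = -ln(1 - N/N_sat) / k = -(-2.562198) / 0.136 = 18.84 days

18.84


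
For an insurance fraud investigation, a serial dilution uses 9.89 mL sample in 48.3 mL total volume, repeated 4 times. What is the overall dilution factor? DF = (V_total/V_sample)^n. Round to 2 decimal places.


Dilution factor calculation:
Single dilution = V_total / V_sample = 48.3 / 9.89 ≈ 4.883721
Number of dilutions = 4
Total DF = (48.3 / 9.89)^4 (full precision, rounded at the end) = 568.86

568.86


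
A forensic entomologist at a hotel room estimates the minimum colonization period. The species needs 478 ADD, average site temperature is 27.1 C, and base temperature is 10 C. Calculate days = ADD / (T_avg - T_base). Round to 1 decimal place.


Insect development time:
Effective temperature = avg_temp - T_base = 27.1 - 10 = 17.1 C
Days = ADD / effective_temp = 478 / 17.1 = 28.0 days

28.0


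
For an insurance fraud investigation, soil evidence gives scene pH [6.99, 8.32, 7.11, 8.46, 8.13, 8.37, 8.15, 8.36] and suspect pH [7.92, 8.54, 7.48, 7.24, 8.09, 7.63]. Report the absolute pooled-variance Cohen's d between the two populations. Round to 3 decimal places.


Pooled-variance Cohen's d for soil pH comparison:
Scene mean = 63.89 / 8 = 7.98625
Suspect mean = 46.9 / 6 = 7.816667
Scene sample variance s_s^2 = 0.347227
Suspect sample variance s_c^2 = 0.217867
Pooled variance = ((n_s-1)*s_s^2 + (n_c-1)*s_c^2) / (n_s + n_c - 2) = 0.293327
Pooled SD = sqrt(0.293327) = 0.541597
Mean difference = 0.169583
|d| = |0.169583| / 0.541597 = 0.313

0.313


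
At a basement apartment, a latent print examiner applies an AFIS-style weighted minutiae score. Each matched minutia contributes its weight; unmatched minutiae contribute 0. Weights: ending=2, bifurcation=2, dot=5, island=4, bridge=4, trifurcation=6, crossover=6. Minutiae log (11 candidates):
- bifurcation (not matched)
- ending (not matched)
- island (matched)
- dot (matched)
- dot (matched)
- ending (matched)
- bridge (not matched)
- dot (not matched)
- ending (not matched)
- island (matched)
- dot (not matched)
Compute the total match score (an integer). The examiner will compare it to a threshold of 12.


Weighted minutiae match score:
  bifurcation: not matched, +0
  ending: not matched, +0
  island: matched, +4 (running total 4)
  dot: matched, +5 (running total 9)
  dot: matched, +5 (running total 14)
  ending: matched, +2 (running total 16)
  bridge: not matched, +0
  dot: not matched, +0
  ending: not matched, +0
  island: matched, +4 (running total 20)
  dot: not matched, +0
Total score = 20
Threshold = 12; verdict = identification

20


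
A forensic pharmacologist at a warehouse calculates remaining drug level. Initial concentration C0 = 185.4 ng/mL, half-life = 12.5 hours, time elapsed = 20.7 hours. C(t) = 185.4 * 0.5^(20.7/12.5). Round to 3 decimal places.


Drug concentration decay:
Number of half-lives = t / t_half = 20.7 / 12.5 = 1.656
Decay factor = 0.5^1.656 = 0.31731772
C(t) = 185.4 * 0.31731772 = 58.831 ng/mL

58.831


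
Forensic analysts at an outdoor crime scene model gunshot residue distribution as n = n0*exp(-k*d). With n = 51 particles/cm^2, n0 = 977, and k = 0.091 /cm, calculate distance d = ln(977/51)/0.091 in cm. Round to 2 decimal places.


GSR distance calculation:
n0/n = 977 / 51 = 19.156863
ln(n0/n) = 2.952661
d = 2.952661 / 0.091 = 32.45 cm

32.45


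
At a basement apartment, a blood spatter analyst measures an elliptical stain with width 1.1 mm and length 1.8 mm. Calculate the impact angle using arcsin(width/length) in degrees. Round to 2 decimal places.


Blood spatter impact angle calculation:
width / length = 1.1 / 1.8 = 0.611111
angle = arcsin(0.611111)
angle = 37.67 degrees

37.67


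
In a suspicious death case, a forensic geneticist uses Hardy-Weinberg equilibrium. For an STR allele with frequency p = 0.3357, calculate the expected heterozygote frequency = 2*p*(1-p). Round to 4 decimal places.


Hardy-Weinberg heterozygote frequency:
q = 1 - p = 1 - 0.3357 = 0.6643
2pq = 2 * 0.3357 * 0.6643 = 0.4460

0.4460


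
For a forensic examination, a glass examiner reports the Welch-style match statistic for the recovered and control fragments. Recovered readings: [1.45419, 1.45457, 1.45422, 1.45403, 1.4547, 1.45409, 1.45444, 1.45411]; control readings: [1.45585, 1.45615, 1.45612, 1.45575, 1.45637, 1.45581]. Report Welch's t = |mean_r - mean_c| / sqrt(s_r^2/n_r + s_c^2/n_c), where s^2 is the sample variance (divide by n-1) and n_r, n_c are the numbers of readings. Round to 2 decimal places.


Welch's t-criterion for glass RI comparison:
Recovered mean = sum / n_r = 11.63435 / 8 = 1.4542937
Control mean = sum / n_c = 8.73605 / 6 = 1.4560083
Recovered sample variance s_r^2 = 6.05411e-08
Control sample variance s_c^2 = 5.88967e-08
Welch SE (unpooled) = sqrt(s_r^2/n_r + s_c^2/n_c) = sqrt(7.56763e-09 + 9.81611e-09) = sqrt(1.73837e-08) = 0.000131847
|mean_r - mean_c| = 0.00171458
t = 0.00171458 / 0.000131847 = 13.00

13.00


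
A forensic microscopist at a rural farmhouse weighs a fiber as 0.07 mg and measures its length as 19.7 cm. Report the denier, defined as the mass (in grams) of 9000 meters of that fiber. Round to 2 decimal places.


Denier calculation:
Mass in grams = 0.07 mg / 1000 = 0.00007 g
Length in meters = 19.7 cm / 100 = 0.197 m
Linear density = mass / length = 0.00007 / 0.197 = 0.00035533 g/m
Denier = (g/m) * 9000 = 0.00035533 * 9000 = 3.20

3.20


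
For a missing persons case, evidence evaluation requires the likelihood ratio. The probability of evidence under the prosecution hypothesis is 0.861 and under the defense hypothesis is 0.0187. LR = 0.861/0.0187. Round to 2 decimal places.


Likelihood ratio calculation:
LR = P(E|Hp) / P(E|Hd)
LR = 0.861 / 0.0187
LR = 46.04

46.04


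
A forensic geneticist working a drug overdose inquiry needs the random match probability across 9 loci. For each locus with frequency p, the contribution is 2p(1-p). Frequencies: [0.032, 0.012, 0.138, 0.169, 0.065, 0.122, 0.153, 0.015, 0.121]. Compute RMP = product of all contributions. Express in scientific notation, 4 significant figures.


Computing RMP for 9 loci:
Locus 1: 2 * 0.032 * 0.968 = 0.061952
Locus 2: 2 * 0.012 * 0.988 = 0.023712
Locus 3: 2 * 0.138 * 0.862 = 0.237912
Locus 4: 2 * 0.169 * 0.831 = 0.280878
Locus 5: 2 * 0.065 * 0.935 = 0.12155
Locus 6: 2 * 0.122 * 0.878 = 0.214232
Locus 7: 2 * 0.153 * 0.847 = 0.259182
Locus 8: 2 * 0.015 * 0.985 = 0.02955
Locus 9: 2 * 0.121 * 0.879 = 0.212718
RMP = 4.165e-09

4.165e-09


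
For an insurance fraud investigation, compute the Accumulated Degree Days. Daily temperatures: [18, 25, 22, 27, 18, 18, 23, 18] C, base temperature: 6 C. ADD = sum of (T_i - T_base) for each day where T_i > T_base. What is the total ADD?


Computing ADD day by day:
Day 1: max(0, 18 - 6) = 12
Day 2: max(0, 25 - 6) = 19
Day 3: max(0, 22 - 6) = 16
Day 4: max(0, 27 - 6) = 21
Day 5: max(0, 18 - 6) = 12
Day 6: max(0, 18 - 6) = 12
Day 7: max(0, 23 - 6) = 17
Day 8: max(0, 18 - 6) = 12
Total ADD = 121

121


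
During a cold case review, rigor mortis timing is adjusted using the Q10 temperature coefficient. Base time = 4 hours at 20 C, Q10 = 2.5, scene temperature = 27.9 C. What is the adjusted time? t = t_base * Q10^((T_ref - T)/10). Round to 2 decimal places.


Rigor mortis time adjustment:
Exponent = (T_ref - T_actual) / 10 = (20 - 27.9) / 10 = -0.79
Q10 factor = 2.5^-0.79 = 0.48487
t_adjusted = 4 * 0.48487 = 1.94 hours

1.94


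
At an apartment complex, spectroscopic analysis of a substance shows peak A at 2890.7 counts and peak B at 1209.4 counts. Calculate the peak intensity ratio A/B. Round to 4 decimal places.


Spectral peak ratio:
Peak A = 2890.7 counts
Peak B = 1209.4 counts
Ratio = 2890.7 / 1209.4 = 2.3902

2.3902


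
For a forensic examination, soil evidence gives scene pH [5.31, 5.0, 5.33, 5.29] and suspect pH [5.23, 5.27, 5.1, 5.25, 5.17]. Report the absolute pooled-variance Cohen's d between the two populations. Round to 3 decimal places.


Pooled-variance Cohen's d for soil pH comparison:
Scene mean = 20.93 / 4 = 5.2325
Suspect mean = 26.02 / 5 = 5.204
Scene sample variance s_s^2 = 0.024292
Suspect sample variance s_c^2 = 0.00478
Pooled variance = ((n_s-1)*s_s^2 + (n_c-1)*s_c^2) / (n_s + n_c - 2) = 0.013142
Pooled SD = sqrt(0.013142) = 0.114639
Mean difference = 0.0285
|d| = |0.0285| / 0.114639 = 0.249

0.249


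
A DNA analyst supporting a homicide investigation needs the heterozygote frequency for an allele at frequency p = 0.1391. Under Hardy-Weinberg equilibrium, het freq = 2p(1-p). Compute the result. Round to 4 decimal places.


Hardy-Weinberg heterozygote frequency:
q = 1 - p = 1 - 0.1391 = 0.8609
2pq = 2 * 0.1391 * 0.8609 = 0.2395

0.2395


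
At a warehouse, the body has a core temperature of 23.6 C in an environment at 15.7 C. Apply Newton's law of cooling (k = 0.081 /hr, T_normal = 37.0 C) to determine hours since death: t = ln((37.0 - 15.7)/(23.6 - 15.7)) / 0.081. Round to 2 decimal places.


Using Newton's law of cooling:
t = ln((T_normal - T_ambient) / (T_body - T_ambient)) / k
T_normal - T_ambient = 21.3
T_body - T_ambient = 7.9
Ratio = 2.696203
ln(ratio) = 0.991844
t = 0.991844 / 0.081 = 12.24 hours

12.24


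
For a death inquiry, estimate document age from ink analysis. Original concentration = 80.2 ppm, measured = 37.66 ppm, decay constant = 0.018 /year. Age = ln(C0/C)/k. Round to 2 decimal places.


Document age estimation:
C0/C = 80.2 / 37.66 = 2.12958
ln(C0/C) = 0.755925
t = 0.755925 / 0.018 = 42.00 years

42.00


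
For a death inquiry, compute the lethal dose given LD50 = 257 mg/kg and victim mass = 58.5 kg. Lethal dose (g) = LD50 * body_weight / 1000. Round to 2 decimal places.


Lethal dose calculation:
Lethal dose = LD50 * body_weight / 1000
= 257 * 58.5 / 1000
= 15034.5 / 1000
= 15.03 g

15.03


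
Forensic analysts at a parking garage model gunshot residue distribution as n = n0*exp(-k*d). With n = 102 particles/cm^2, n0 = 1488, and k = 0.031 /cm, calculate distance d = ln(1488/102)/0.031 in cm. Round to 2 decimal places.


GSR distance calculation:
n0/n = 1488 / 102 = 14.588235
ln(n0/n) = 2.680215
d = 2.680215 / 0.031 = 86.46 cm

86.46


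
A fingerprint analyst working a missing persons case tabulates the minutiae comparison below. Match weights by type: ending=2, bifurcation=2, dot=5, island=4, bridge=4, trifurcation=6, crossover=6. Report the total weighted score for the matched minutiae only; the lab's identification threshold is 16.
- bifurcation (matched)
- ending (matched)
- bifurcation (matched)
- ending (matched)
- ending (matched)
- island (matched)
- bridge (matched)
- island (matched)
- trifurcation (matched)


Weighted minutiae match score:
  bifurcation: matched, +2 (running total 2)
  ending: matched, +2 (running total 4)
  bifurcation: matched, +2 (running total 6)
  ending: matched, +2 (running total 8)
  ending: matched, +2 (running total 10)
  island: matched, +4 (running total 14)
  bridge: matched, +4 (running total 18)
  island: matched, +4 (running total 22)
  trifurcation: matched, +6 (running total 28)
Total score = 28
Threshold = 16; verdict = identification

28
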